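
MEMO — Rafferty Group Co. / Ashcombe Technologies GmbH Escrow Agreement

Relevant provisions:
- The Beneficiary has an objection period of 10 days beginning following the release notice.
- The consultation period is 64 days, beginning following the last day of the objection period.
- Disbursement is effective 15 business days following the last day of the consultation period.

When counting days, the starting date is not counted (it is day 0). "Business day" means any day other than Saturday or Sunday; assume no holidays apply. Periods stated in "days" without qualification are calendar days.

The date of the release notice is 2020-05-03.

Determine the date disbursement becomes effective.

2020-08-06

The last day of the objection period: 2020-05-03 + 10 days = 2020-05-13.
Adding 64 calendar days to 2020-05-13 gives 2020-07-16, which is the last day of the consultation period.
The date disbursement becomes effective: 15 business days after Thursday, 2020-07-16, skipping weekends — Jul 17, Jul 20, Jul 21, Jul 22, …, Aug 4, Aug 5, Aug 6 — lands on Thursday, 2020-08-06.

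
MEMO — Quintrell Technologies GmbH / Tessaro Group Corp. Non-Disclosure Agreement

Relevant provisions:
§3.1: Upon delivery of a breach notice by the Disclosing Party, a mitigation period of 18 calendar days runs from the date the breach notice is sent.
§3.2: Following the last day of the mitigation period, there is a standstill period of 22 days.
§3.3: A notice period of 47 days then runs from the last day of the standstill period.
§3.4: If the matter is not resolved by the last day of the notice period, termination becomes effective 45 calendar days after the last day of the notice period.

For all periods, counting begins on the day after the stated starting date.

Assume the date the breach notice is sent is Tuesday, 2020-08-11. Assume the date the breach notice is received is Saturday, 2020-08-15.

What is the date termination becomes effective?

The last day of the mitigation period: 18 calendar days after 2020-08-11 is 2020-08-29.
The last day of the standstill period: 2020-08-29 + 22 days = 2020-09-20.
The last day of the notice period: 2020-09-20 + 47 days = 2020-11-06.
The date termination becomes effective: 2020-11-06 + 45 days = 2020-12-21.

2020-12-21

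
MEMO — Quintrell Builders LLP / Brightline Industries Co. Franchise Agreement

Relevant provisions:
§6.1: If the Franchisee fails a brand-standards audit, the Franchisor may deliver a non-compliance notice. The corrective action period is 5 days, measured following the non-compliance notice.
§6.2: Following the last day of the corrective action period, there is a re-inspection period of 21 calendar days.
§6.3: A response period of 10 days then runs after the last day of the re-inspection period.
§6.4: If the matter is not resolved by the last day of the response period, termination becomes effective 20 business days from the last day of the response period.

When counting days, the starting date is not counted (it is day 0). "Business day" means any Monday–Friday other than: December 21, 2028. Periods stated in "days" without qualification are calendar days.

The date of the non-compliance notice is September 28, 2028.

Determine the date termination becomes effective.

December 1, 2028

The last day of the corrective action period: September 28, 2028 + 5 days = October 3, 2028.
The last day of the re-inspection period: 21 calendar days after October 3, 2028 is October 24, 2028.
The last day of the response period: October 24, 2028 + 10 days = November 3, 2028.
The date termination becomes effective: counting 20 business days from Friday, November 3, 2028 (Nov 6, Nov 7, Nov 8, Nov 9, …, Nov 29, Nov 30, Dec 1, skipping weekends) reaches Friday, December 1, 2028.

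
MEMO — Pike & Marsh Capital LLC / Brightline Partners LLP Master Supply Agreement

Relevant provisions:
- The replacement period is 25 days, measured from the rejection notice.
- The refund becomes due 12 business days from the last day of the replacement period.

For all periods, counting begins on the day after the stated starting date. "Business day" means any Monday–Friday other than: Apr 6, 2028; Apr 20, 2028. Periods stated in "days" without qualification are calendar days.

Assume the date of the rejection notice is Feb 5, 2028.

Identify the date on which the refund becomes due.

Mar 17, 2028

The last day of the replacement period: 25 calendar days after Feb 5, 2028 is Mar 1, 2028.
The date on which the refund becomes due: counting 12 business days from Wednesday, Mar 1, 2028 (Mar 2, Mar 3, Mar 6, Mar 7, …, Mar 15, Mar 16, Mar 17, skipping weekends) reaches Friday, Mar 17, 2028.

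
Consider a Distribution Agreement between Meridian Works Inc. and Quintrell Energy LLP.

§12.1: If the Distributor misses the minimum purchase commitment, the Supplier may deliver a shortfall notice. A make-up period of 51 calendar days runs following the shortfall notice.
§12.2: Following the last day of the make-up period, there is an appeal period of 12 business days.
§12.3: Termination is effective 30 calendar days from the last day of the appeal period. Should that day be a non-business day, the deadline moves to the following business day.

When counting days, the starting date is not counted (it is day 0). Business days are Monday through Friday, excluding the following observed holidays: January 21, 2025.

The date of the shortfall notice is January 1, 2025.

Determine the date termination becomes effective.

April 10, 2025

The last day of the make-up period: January 1, 2025 + 51 days = February 21, 2025.
The last day of the appeal period: 12 business days after Friday, February 21, 2025, skipping weekends — Feb 24, Feb 25, Feb 26, Feb 27, …, Mar 7, Mar 10, Mar 11 — lands on Tuesday, March 11, 2025.
The date termination becomes effective: 30 calendar days after March 11, 2025 is April 10, 2025. April 10, 2025 is a Thursday and is not a listed holiday, so no roll-forward applies.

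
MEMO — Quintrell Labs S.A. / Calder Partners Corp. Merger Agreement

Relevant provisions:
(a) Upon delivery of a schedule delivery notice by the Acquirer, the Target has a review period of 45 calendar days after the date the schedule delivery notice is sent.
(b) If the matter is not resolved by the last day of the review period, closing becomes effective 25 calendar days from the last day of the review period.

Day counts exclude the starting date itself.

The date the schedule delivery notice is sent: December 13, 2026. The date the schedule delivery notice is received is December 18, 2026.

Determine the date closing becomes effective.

The last day of the review period: December 13, 2026 + 45 days = January 27, 2027.
The date closing becomes effective: January 27, 2027 + 25 days = February 21, 2027.

February 21, 2027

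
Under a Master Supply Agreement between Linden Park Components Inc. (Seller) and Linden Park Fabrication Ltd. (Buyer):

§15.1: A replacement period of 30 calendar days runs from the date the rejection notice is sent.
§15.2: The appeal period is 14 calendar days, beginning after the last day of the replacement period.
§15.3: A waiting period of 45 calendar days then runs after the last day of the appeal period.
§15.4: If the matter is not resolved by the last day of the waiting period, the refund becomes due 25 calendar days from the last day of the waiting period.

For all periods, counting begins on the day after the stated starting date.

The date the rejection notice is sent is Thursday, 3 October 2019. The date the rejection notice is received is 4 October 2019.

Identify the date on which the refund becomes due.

Adding 30 calendar days to 3 October 2019 gives 2 November 2019, which is the last day of the replacement period.
The last day of the appeal period: 2 November 2019 + 14 days = 16 November 2019.
Adding 45 calendar days to 16 November 2019 gives 31 December 2019, which is the last day of the waiting period.
The date on which the refund becomes due: 25 calendar days after 31 December 2019 is 25 January 2020.

25 January 2020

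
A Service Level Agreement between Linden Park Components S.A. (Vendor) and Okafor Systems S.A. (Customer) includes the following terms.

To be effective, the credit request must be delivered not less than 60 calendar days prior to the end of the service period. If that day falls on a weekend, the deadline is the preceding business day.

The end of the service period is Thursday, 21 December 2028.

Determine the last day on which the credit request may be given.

Counting back 60 calendar days from 21 December 2028 gives 22 October 2028. That is a Sunday, so the deadline moves back to Friday, 20 October 2028.

20 October 2028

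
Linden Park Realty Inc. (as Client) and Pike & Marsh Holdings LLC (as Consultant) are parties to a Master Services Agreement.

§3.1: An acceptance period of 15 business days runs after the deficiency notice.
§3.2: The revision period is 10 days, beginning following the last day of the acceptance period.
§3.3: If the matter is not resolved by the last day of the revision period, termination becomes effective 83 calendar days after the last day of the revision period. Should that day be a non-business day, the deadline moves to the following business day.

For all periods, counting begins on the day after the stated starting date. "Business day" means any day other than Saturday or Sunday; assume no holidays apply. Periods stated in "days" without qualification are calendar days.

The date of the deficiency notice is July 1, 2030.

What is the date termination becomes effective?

The last day of the acceptance period: counting 15 business days from Monday, July 1, 2030 (Jul 2, Jul 3, Jul 4, Jul 5, …, Jul 18, Jul 19, Jul 22, skipping weekends) reaches Monday, July 22, 2030.
The last day of the revision period: 10 calendar days after July 22, 2030 is August 1, 2030.
The date termination becomes effective: August 1, 2030 + 83 days = October 23, 2030. October 23, 2030 is a Wednesday, so no roll-forward applies.

October 23, 2030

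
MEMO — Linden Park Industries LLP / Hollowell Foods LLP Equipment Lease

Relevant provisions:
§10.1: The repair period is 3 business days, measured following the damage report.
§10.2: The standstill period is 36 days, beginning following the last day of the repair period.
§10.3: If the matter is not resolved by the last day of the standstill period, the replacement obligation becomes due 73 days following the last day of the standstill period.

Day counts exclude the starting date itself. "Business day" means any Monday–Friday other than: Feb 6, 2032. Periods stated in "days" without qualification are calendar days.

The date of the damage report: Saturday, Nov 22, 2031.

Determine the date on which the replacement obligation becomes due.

Mar 14, 2032

The last day of the repair period: counting 3 business days from Saturday, Nov 22, 2031 (Nov 24, Nov 25, Nov 26, skipping weekends) reaches Wednesday, Nov 26, 2031.
The last day of the standstill period: Nov 26, 2031 + 36 days = Jan 1, 2032.
Adding 73 calendar days to Jan 1, 2032 gives Mar 14, 2032, which is the date on which the replacement obligation becomes due.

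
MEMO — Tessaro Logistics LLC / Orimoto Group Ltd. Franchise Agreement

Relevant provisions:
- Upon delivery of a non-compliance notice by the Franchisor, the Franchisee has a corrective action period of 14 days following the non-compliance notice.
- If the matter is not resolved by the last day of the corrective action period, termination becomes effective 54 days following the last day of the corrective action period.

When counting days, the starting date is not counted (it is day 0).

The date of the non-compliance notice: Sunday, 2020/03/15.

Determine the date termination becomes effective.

2020/05/22

The last day of the corrective action period: 14 calendar days after 2020/03/15 is 2020/03/29.
The date termination becomes effective: 2020/03/29 + 54 days = 2020/05/22.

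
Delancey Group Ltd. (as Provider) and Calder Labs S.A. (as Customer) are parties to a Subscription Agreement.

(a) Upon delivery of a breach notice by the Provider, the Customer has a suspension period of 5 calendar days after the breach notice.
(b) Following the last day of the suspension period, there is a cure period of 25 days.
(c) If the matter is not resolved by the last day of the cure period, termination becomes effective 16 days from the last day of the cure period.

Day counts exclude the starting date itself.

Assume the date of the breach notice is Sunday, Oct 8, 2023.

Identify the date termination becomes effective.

The last day of the suspension period: 5 calendar days after Oct 8, 2023 is Oct 13, 2023.
The last day of the cure period: Oct 13, 2023 + 25 days = Nov 7, 2023.
The date termination becomes effective: 16 calendar days after Nov 7, 2023 is Nov 23, 2023.

Nov 23, 2023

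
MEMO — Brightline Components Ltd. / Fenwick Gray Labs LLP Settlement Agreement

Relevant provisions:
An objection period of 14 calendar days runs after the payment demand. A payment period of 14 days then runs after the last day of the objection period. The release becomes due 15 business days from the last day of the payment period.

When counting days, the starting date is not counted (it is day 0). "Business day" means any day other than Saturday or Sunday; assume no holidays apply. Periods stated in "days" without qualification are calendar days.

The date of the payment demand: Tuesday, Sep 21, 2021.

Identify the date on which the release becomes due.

Nov 9, 2021

The last day of the objection period: 14 calendar days after Sep 21, 2021 is Oct 5, 2021.
Adding 14 calendar days to Oct 5, 2021 gives Oct 19, 2021, which is the last day of the payment period.
From Tuesday, Oct 19, 2021, 15 business days (Oct 20, Oct 21, Oct 22, Oct 25, …, Nov 5, Nov 8, Nov 9, skipping weekends) brings us to Tuesday, Nov 9, 2021, which is the date on which the release becomes due.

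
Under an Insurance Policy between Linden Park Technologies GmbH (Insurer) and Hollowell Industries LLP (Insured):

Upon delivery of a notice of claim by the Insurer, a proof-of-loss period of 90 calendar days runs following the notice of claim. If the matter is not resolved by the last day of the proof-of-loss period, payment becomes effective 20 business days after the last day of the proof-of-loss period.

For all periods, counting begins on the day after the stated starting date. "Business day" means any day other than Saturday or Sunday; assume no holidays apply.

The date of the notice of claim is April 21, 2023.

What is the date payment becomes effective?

August 17, 2023

The last day of the proof-of-loss period: 90 calendar days after April 21, 2023 is July 20, 2023.
The date payment becomes effective: 20 business days after Thursday, July 20, 2023, skipping weekends — Jul 21, Jul 24, Jul 25, Jul 26, …, Aug 15, Aug 16, Aug 17 — lands on Thursday, August 17, 2023.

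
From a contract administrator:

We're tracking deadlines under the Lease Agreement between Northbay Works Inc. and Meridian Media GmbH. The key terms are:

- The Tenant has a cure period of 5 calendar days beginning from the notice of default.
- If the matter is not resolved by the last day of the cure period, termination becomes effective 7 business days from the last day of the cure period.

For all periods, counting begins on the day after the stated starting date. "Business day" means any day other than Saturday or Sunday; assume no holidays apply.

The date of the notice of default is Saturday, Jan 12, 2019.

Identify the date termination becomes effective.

The last day of the cure period: Jan 12, 2019 + 5 days = Jan 17, 2019.
The date termination becomes effective: 7 business days after Thursday, Jan 17, 2019, skipping weekends — Jan 18, Jan 21, Jan 22, Jan 23, Jan 24, Jan 25, Jan 28 — lands on Monday, Jan 28, 2019.

Jan 28, 2019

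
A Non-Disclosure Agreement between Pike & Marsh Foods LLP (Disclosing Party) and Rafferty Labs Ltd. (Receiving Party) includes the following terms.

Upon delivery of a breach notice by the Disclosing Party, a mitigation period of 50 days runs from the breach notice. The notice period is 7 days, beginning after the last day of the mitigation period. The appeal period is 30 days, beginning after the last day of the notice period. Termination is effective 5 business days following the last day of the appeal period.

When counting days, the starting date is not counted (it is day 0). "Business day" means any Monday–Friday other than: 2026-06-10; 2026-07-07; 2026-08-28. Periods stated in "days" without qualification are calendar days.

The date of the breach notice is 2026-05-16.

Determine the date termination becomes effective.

The last day of the mitigation period: 50 calendar days after 2026-05-16 is 2026-07-05.
The last day of the notice period: 7 calendar days after 2026-07-05 is 2026-07-12.
Adding 30 calendar days to 2026-07-12 gives 2026-08-11, which is the last day of the appeal period.
The date termination becomes effective: 5 business days after Tuesday, 2026-08-11, skipping weekends — Aug 12, Aug 13, Aug 14, Aug 17, Aug 18 — lands on Tuesday, 2026-08-18.

2026-08-18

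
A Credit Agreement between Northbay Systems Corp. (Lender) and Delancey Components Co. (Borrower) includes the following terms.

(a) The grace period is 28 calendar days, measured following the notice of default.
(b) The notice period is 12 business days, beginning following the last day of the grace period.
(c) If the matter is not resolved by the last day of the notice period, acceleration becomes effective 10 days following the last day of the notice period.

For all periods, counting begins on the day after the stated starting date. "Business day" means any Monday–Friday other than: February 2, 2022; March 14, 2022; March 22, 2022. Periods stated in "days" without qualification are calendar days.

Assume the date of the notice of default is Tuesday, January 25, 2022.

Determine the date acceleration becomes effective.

The last day of the grace period: 28 calendar days after January 25, 2022 is February 22, 2022.
The last day of the notice period: counting 12 business days from Tuesday, February 22, 2022 (Feb 23, Feb 24, Feb 25, Feb 28, …, Mar 8, Mar 9, Mar 10, skipping weekends) reaches Thursday, March 10, 2022.
The date acceleration becomes effective: March 10, 2022 + 10 days = March 20, 2022.

March 20, 2022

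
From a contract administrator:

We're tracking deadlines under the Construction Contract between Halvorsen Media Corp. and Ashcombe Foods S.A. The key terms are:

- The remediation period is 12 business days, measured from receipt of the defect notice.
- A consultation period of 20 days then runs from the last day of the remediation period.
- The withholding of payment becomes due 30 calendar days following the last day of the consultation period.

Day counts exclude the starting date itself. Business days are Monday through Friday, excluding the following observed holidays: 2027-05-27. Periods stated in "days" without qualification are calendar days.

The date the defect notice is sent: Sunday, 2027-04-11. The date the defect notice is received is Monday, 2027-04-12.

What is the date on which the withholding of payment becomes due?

The last day of the remediation period: 12 business days after Monday, 2027-04-12, skipping weekends — Apr 13, Apr 14, Apr 15, Apr 16, …, Apr 26, Apr 27, Apr 28 — lands on Wednesday, 2027-04-28.
Adding 20 calendar days to 2027-04-28 gives 2027-05-18, which is the last day of the consultation period.
The date on which the withholding of payment becomes due: 2027-05-18 + 30 days = 2027-06-17.

2027-06-17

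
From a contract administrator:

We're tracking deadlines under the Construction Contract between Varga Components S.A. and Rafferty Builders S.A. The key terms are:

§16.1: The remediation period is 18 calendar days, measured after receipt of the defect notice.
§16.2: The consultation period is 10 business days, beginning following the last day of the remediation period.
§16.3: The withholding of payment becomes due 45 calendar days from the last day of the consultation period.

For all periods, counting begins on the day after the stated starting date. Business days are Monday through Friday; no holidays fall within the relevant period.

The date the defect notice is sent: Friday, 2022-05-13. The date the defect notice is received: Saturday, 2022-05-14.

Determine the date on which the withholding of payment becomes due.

The last day of the remediation period: 2022-05-14 + 18 days = 2022-06-01.
The last day of the consultation period: 10 business days after Wednesday, 2022-06-01, skipping weekends — Jun 2, Jun 3, Jun 6, Jun 7, Jun 8, Jun 9, Jun 10, Jun 13, Jun 14, Jun 15 — lands on Wednesday, 2022-06-15.
The date on which the withholding of payment becomes due: 45 calendar days after 2022-06-15 is 2022-07-30.

2022-07-30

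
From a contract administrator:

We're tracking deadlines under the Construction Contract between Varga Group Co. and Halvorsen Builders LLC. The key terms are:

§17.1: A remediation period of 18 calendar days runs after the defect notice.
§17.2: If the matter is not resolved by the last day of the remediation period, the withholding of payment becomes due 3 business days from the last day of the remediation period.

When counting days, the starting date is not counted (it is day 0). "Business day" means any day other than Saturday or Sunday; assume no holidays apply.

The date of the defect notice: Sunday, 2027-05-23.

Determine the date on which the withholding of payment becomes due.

The last day of the remediation period: 18 calendar days after 2027-05-23 is 2027-06-10.
From Thursday, 2027-06-10, 3 business days (Jun 11, Jun 14, Jun 15, skipping weekends) brings us to Tuesday, 2027-06-15, which is the date on which the withholding of payment becomes due.

2027-06-15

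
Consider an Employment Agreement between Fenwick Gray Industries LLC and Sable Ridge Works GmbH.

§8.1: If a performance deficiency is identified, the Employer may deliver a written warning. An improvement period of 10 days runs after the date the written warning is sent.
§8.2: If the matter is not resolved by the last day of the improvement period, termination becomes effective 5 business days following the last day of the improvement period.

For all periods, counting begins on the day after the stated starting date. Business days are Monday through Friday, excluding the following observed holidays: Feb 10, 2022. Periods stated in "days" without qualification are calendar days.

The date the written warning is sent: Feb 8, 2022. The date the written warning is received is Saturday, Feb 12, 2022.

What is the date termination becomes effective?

The last day of the improvement period: Feb 8, 2022 + 10 days = Feb 18, 2022.
From Friday, Feb 18, 2022, 5 business days (Feb 21, Feb 22, Feb 23, Feb 24, Feb 25, skipping weekends) brings us to Friday, Feb 25, 2022, which is the date termination becomes effective.

Feb 25, 2022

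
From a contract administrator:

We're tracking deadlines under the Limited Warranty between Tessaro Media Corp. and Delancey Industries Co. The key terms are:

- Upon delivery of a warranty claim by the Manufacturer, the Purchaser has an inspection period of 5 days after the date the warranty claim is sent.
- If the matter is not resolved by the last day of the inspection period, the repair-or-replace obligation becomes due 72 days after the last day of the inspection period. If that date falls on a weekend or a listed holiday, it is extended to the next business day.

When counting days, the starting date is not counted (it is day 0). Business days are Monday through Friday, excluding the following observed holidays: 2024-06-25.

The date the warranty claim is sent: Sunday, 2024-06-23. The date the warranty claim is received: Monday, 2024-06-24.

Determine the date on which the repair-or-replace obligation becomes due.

Adding 5 calendar days to 2024-06-23 gives 2024-06-28, which is the last day of the inspection period.
Adding 72 calendar days to 2024-06-28 gives 2024-09-08, which is the date on which the repair-or-replace obligation becomes due. That falls on a Sunday, so it rolls to the next business day, Monday, 2024-09-09.

2024-09-09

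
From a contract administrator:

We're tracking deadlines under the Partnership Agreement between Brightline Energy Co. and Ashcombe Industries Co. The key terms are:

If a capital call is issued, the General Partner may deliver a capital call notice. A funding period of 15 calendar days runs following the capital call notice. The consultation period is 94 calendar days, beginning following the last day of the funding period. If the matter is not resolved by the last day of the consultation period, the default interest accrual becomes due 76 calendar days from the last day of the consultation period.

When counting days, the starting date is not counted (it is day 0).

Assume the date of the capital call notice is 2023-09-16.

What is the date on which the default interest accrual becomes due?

The last day of the funding period: 2023-09-16 + 15 days = 2023-10-01.
The last day of the consultation period: 2023-10-01 + 94 days = 2024-01-03.
The date on which the default interest accrual becomes due: 76 calendar days after 2024-01-03 is 2024-03-19.

2024-03-19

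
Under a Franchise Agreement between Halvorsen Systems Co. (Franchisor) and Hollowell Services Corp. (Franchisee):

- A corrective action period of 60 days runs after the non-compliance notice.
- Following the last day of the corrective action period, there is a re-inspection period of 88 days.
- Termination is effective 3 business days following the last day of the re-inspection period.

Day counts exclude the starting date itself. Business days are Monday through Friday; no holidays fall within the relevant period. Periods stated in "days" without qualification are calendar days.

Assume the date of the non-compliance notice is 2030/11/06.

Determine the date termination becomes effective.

2031/04/08

The last day of the corrective action period: 60 calendar days after 2030/11/06 is 2031/01/05.
The last day of the re-inspection period: 88 calendar days after 2031/01/05 is 2031/04/03.
From Thursday, 2031/04/03, 3 business days (Apr 4, Apr 7, Apr 8, skipping weekends) brings us to Tuesday, 2031/04/08, which is the date termination becomes effective.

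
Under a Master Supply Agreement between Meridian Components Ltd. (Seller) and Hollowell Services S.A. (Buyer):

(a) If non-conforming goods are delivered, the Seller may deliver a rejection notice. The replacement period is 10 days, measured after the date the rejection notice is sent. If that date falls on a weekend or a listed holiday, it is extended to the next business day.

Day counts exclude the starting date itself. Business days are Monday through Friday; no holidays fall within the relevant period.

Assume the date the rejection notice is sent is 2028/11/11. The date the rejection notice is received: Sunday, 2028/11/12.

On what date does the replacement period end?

The last day of the replacement period: 2028/11/11 + 10 days = 2028/11/21. 2028/11/21 is a Tuesday, so no roll-forward applies.

2028/11/21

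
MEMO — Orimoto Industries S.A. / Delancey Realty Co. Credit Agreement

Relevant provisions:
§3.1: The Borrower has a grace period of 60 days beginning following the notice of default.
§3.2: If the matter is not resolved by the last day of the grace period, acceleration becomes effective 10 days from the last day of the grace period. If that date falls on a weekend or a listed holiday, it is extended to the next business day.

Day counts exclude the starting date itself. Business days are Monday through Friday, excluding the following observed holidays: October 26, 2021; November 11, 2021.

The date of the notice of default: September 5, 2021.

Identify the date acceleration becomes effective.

Adding 60 calendar days to September 5, 2021 gives November 4, 2021, which is the last day of the grace period.
The date acceleration becomes effective: November 4, 2021 + 10 days = November 14, 2021. That falls on a Sunday, so it rolls to the next business day, Monday, November 15, 2021.

November 15, 2021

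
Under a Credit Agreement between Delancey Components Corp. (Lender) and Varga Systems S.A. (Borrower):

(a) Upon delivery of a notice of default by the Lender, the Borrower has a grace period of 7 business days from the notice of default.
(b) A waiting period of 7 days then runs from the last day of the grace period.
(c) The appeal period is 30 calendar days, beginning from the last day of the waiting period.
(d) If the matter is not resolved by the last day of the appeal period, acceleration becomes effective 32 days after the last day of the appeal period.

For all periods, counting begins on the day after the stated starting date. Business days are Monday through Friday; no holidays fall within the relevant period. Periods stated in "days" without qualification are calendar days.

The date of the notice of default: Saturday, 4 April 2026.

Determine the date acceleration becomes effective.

From Saturday, 4 April 2026, 7 business days (Apr 6, Apr 7, Apr 8, Apr 9, Apr 10, Apr 13, Apr 14, skipping weekends) brings us to Tuesday, 14 April 2026, which is the last day of the grace period.
The last day of the waiting period: 14 April 2026 + 7 days = 21 April 2026.
The last day of the appeal period: 21 April 2026 + 30 days = 21 May 2026.
The date acceleration becomes effective: 32 calendar days after 21 May 2026 is 22 June 2026.

22 June 2026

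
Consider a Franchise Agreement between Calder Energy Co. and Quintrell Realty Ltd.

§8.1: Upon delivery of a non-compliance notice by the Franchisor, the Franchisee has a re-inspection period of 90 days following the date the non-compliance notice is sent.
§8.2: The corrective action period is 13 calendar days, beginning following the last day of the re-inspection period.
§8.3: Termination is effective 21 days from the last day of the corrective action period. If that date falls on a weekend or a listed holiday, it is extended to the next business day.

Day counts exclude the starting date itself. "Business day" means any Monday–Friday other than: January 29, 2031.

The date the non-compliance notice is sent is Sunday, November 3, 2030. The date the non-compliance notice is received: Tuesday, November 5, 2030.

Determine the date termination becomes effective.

Adding 90 calendar days to November 3, 2030 gives February 1, 2031, which is the last day of the re-inspection period.
Adding 13 calendar days to February 1, 2031 gives February 14, 2031, which is the last day of the corrective action period.
The date termination becomes effective: February 14, 2031 + 21 days = March 7, 2031. March 7, 2031 is a Friday and is not a listed holiday, so no roll-forward applies.

March 7, 2031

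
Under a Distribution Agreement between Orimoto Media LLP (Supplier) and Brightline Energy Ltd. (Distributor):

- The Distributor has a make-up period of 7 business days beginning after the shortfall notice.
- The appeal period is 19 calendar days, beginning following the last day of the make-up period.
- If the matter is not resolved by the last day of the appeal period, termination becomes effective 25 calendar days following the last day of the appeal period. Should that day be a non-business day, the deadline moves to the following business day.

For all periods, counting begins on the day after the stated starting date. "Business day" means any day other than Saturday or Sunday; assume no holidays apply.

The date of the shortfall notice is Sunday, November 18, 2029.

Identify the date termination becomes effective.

The last day of the make-up period: counting 7 business days from Sunday, November 18, 2029 (Nov 19, Nov 20, Nov 21, Nov 22, Nov 23, Nov 26, Nov 27, skipping weekends) reaches Tuesday, November 27, 2029.
The last day of the appeal period: 19 calendar days after November 27, 2029 is December 16, 2029.
The date termination becomes effective: 25 calendar days after December 16, 2029 is January 10, 2030. January 10, 2030 is a Thursday, so no roll-forward applies.

January 10, 2030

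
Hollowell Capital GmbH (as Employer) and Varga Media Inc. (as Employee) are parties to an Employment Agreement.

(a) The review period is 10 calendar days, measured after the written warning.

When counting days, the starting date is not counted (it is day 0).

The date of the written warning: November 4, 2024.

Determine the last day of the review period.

November 14, 2024

The last day of the review period: 10 calendar days after November 4, 2024 is November 14, 2024.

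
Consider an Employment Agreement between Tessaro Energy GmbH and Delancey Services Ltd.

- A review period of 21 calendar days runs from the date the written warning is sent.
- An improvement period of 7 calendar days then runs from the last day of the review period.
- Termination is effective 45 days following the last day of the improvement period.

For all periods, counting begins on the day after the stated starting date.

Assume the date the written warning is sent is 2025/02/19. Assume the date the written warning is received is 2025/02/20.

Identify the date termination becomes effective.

Adding 21 calendar days to 2025/02/19 gives 2025/03/12, which is the last day of the review period.
The last day of the improvement period: 7 calendar days after 2025/03/12 is 2025/03/19.
Adding 45 calendar days to 2025/03/19 gives 2025/05/03, which is the date termination becomes effective.

2025/05/03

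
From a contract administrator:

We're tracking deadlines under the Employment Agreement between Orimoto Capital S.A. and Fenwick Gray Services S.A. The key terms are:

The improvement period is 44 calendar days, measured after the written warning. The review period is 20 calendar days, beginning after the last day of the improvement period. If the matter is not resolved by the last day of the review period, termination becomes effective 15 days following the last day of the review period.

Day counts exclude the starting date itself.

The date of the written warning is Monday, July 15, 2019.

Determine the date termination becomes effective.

The last day of the improvement period: 44 calendar days after July 15, 2019 is August 28, 2019.
The last day of the review period: August 28, 2019 + 20 days = September 17, 2019.
Adding 15 calendar days to September 17, 2019 gives October 2, 2019, which is the date termination becomes effective.

October 2, 2019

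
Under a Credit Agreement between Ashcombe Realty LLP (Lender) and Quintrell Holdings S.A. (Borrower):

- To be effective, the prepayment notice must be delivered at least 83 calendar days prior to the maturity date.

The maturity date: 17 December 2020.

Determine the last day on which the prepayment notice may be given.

17 December 2020 minus 83 days is 25 September 2020.

25 September 2020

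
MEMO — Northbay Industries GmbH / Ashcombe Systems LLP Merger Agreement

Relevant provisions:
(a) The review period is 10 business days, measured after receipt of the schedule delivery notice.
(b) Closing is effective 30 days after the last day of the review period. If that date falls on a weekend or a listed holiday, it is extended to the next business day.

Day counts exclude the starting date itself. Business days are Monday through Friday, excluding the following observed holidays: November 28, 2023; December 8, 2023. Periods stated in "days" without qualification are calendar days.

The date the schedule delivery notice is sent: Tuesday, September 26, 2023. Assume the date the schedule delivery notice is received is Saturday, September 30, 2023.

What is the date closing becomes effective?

November 13, 2023

The last day of the review period: 10 business days after Saturday, September 30, 2023, skipping weekends — Oct 2, Oct 3, Oct 4, Oct 5, Oct 6, Oct 9, Oct 10, Oct 11, Oct 12, Oct 13 — lands on Friday, October 13, 2023.
The date closing becomes effective: 30 calendar days after October 13, 2023 is November 12, 2023. That falls on a Sunday, so it rolls to the next business day, Monday, November 13, 2023.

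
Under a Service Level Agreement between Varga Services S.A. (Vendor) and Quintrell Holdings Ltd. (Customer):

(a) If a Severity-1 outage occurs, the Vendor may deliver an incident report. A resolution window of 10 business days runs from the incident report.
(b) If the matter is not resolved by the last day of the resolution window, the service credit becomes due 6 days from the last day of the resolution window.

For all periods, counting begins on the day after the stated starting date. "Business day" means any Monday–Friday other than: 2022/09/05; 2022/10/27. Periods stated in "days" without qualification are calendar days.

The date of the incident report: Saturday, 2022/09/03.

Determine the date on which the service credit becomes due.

2022/09/25

The last day of the resolution window: 10 business days after Saturday, 2022/09/03, skipping weekends and the listed holiday on Sep 5 — Sep 6, Sep 7, Sep 8, Sep 9, Sep 12, Sep 13, Sep 14, Sep 15, Sep 16, Sep 19 — lands on Monday, 2022/09/19.
The date on which the service credit becomes due: 6 calendar days after 2022/09/19 is 2022/09/25.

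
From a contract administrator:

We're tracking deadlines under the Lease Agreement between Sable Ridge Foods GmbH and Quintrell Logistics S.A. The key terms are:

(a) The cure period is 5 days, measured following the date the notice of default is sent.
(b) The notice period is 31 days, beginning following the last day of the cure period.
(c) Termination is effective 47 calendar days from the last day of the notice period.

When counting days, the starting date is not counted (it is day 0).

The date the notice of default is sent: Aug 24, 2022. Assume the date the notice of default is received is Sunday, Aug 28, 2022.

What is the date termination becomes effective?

Nov 15, 2022

Adding 5 calendar days to Aug 24, 2022 gives Aug 29, 2022, which is the last day of the cure period.
The last day of the notice period: Aug 29, 2022 + 31 days = Sep 29, 2022.
The date termination becomes effective: Sep 29, 2022 + 47 days = Nov 15, 2022.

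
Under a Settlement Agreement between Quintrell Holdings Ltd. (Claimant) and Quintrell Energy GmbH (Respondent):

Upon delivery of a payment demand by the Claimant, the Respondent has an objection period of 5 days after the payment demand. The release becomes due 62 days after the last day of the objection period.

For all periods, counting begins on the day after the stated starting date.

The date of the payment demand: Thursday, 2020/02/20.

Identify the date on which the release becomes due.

2020/04/27

The last day of the objection period: 5 calendar days after 2020/02/20 is 2020/02/25.
The date on which the release becomes due: 2020/02/25 + 62 days = 2020/04/27.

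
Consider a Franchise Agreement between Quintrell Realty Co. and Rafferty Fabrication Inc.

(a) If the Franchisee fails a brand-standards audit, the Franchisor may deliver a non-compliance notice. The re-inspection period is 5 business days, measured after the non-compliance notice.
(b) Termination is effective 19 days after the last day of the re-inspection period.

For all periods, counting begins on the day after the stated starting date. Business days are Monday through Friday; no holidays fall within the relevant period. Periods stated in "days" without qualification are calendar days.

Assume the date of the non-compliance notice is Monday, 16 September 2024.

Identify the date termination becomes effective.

12 October 2024

From Monday, 16 September 2024, 5 business days (Sep 17, Sep 18, Sep 19, Sep 20, Sep 23, skipping weekends) brings us to Monday, 23 September 2024, which is the last day of the re-inspection period.
The date termination becomes effective: 19 calendar days after 23 September 2024 is 12 October 2024.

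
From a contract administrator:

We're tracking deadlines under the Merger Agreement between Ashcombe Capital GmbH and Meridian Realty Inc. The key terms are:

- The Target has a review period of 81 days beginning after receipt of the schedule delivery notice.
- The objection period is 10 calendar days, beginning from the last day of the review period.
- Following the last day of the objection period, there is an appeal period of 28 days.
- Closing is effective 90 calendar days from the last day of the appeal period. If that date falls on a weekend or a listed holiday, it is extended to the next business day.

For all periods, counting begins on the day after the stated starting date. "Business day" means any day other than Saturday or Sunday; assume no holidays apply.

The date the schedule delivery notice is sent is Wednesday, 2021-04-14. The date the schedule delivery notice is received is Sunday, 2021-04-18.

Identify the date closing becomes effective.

The last day of the review period: 2021-04-18 + 81 days = 2021-07-08.
The last day of the objection period: 2021-07-08 + 10 days = 2021-07-18.
The last day of the appeal period: 28 calendar days after 2021-07-18 is 2021-08-15.
Adding 90 calendar days to 2021-08-15 gives 2021-11-13, which is the date closing becomes effective. That falls on a Saturday, so it rolls to the next business day, Monday, 2021-11-15.

2021-11-15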